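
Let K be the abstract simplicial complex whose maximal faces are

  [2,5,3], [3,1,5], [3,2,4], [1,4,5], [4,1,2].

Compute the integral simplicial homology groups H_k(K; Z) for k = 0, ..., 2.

H_0 ≅ Z,  H_1 ≅ Z,  H_2 = 0.

Take the total order 1 < 2 < 3 < 4 < 5 on the vertex set. Then K (dimension 2) consists of the simplices:

  0-simplices (5): [1], [2], [3], [4], [5]
  1-simplices (10): [1,2], [1,3], [1,4], [1,5], [2,3], [2,4], [2,5], [3,4], [3,5], [4,5]
  2-simplices (5): [1,2,4], [1,3,5], [1,4,5], [2,3,4], [2,3,5]

Hence C_0 ≅ Z^5, C_1 ≅ Z^10, C_2 ≅ Z^5.

∂_1: C_1 → C_0 sends each edge [p,q] (with p < q) to q − p. For instance
  ∂[2,4] = [4] − [2].
This gives a 5×10 integer matrix of rank 4; reducing to Smith normal form yields diagonal entries (1,1,1,1).

The boundary map ∂_2: C_2 → C_1 maps a triangle to the signed sum of its edges. For instance
  ∂[1,4,5] = [4,5] − [1,5] + [1,4],
  ∂[2,3,4] = [3,4] − [2,4] + [2,3].
As a 10×5 matrix over Z this has rank 5, with invariant factors (1,1,1,1,1).

Now H_k = ker ∂_k / im ∂_{k+1}, so:

  H_0: rank C_0 − rank ∂_1 = 5 − 4 = 1, and the invariant factors of ∂_1 are all 1, so H_0 ≅ Z.
  H_1: rank ker ∂_1 − rank ∂_2 = (10 − 4) − 5 = 1, and the invariant factors of ∂_2 are all 1, so H_1 ≅ Z.
  H_2: rank ker ∂_2 − rank ∂_3 = (5 − 5) − 0 = 0, and there is no ∂_3, so H_2 ≅ 0.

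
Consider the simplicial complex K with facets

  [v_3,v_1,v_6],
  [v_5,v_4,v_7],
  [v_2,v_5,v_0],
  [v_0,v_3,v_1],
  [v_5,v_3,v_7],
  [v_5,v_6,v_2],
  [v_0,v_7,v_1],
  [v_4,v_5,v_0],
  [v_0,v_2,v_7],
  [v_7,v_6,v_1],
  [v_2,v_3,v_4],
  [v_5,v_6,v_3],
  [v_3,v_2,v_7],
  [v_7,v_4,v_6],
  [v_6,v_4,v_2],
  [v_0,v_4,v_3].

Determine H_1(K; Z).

H_1 ≅ Z^2.

Take the total order v_0 < v_1 < v_2 < v_3 < v_4 < v_5 < v_6 < v_7 on the vertex set. Then K (dimension 2) consists of the simplices:

  0-simplices (8): [v_0], [v_1], [v_2], [v_3], [v_4], [v_5], [v_6], [v_7]
  1-simplices (24): (24 of them)
  2-simplices (16): (16 of them)

so the chain groups are C_0 ≅ Z^8, C_1 ≅ Z^24, C_2 ≅ Z^16.

Boundary ∂_1: C_1 → C_0 maps an edge to its endpoints' difference, ∂[p,q] = q − p. For instance
  ∂[v_4,v_7] = [v_7] − [v_4].
As a 8×24 matrix over Z this has rank 7, with invariant factors (1,1,1,1,1,1,1).

∂_2: C_2 → C_1 maps a triangle to the signed sum of its edges. For instance
  ∂[v_2,v_3,v_4] = [v_3,v_4] − [v_2,v_4] + [v_2,v_3],
  ∂[v_0,v_2,v_5] = [v_2,v_5] − [v_0,v_5] + [v_0,v_2].
The resulting 24×16 matrix has rank 15, and its Smith normal form has invariant factors (1,1,1,1,1,1,1,1,1,1,1,1,1,1,1).

From H_k ≅ ker(∂_k) / im(∂_{k+1}) we obtain:

  H_1: rank ker ∂_1 − rank ∂_2 = (24 − 7) − 15 = 2, and the invariant factors of ∂_2 are all 1, so H_1 = Z^2.

(K is a triangulation of the torus T^2.)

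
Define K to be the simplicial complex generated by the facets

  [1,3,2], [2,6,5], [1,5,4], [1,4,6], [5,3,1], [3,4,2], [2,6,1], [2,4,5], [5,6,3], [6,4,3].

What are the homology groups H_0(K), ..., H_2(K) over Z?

H_0 = Z,  H_1 = Z/2,  H_2 = 0.

Take the total order 1 < 2 < 3 < 4 < 5 < 6 on the vertex set. Then K (dimension 2) consists of the simplices:

  0-simplices (6): [1], [2], [3], [4], [5], [6]
  1-simplices (15): [1,2], [1,3], [1,4], [1,5], [1,6], [2,3], [2,4], [2,5], [2,6], [3,4], [3,5], [3,6], [4,5], [4,6], [5,6]
  2-simplices (10): [1,2,3], [1,2,6], [1,3,5], [1,4,5], [1,4,6], [2,3,4], [2,4,5], [2,5,6], [3,4,6], [3,5,6]

giving chain groups C_0 ≅ Z^6, C_1 ≅ Z^15, C_2 ≅ Z^10.

∂_1: C_1 → C_0 maps an edge to its endpoints' difference, ∂[p,q] = q − p.
The 6×15 boundary matrix has rank 5 and Smith normal form diag(1,1,1,1,1).

The boundary map ∂_2: C_2 → C_1 sends each 2-simplex [p,q,r] to [q,r] − [p,r] + [p,q]. For instance
  ∂[2,4,5] = [4,5] − [2,5] + [2,4],
  ∂[3,5,6] = [5,6] − [3,6] + [3,5].
The resulting 15×10 matrix has rank 10, and its Smith normal form has invariant factors (1,1,1,1,1,1,1,1,1,2).

Computing H_k = (kernel of ∂_k) / (image of ∂_{k+1}):

  H_0: rank C_0 − rank ∂_1 = 6 − 5 = 1, and the invariant factors of ∂_1 are all 1, so H_0 ≅ Z.
  H_1: rank ker ∂_1 − rank ∂_2 = (15 − 5) − 10 = 0, and ∂_2 has invariant factor 2 > 1, so H_1 ≅ Z/2.
  H_2: rank ker ∂_2 − rank ∂_3 = (10 − 10) − 0 = 0, and there is no ∂_3, so H_2 ≅ 0.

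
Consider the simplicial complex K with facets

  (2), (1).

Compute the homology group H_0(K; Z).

H_0 = Z^2.

Take the total order 1 < 2 on the vertex set. Then K (dimension 0) consists of the simplices:

  0-simplices (2): [1], [2]

so the chain groups are C_0 ≅ Z^2.

From H_k ≅ ker(∂_k) / im(∂_{k+1}) we obtain:

  H_0: rank C_0 − rank ∂_1 = 2 − 0 = 2, and there is no ∂_1, so H_0 ≅ Z^2.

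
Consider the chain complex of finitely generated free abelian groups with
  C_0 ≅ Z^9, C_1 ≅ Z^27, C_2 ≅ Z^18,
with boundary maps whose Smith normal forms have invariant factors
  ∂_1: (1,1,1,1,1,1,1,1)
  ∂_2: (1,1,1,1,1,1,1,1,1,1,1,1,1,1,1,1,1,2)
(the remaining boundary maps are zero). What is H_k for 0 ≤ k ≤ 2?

H_0: b_0 = 9 − 0 − 8 = 1; torsion from ∂_1 factors > 1: none. So H_0 ≅ Z.
H_1: b_1 = 27 − 8 − 18 = 1; torsion from ∂_2 factors > 1: [2]. So H_1 ≅ Z ⊕ Z/2Z.
H_2: b_2 = 18 − 18 − 0 = 0; torsion from ∂_3 factors > 1: none. So H_2 ≅ 0.

H_0 ≅ Z,  H_1 ≅ Z ⊕ Z/2Z,  H_2 = 0.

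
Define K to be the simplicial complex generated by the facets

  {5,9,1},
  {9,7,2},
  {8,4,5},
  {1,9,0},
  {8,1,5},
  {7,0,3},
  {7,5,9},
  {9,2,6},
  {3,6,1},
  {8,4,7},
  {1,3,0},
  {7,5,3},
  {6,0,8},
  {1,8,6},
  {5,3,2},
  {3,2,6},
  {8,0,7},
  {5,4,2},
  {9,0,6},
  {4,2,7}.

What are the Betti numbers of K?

Take the total order 0 < 1 < 2 < 3 < 4 < 5 < 6 < 7 < 8 < 9 on the vertex set. Then K (dimension 2) consists of the simplices:

  0-simplices (10): [0], [1], [2], [3], [4], [5], [6], [7], [8], [9]
  1-simplices (30): (30 of them)
  2-simplices (20): (20 of them)

giving chain groups C_0 ≅ Z^10, C_1 ≅ Z^30, C_2 ≅ Z^20.

∂_1: C_1 → C_0 sends each edge [p,q] (with p < q) to q − p.
The 10×30 boundary matrix has rank 9 and Smith normal form diag(1,1,1,1,1,1,1,1,1).

∂_2: C_2 → C_1 sends each 2-simplex [p,q,r] to [q,r] − [p,r] + [p,q]. For instance
  ∂[2,4,5] = [4,5] − [2,5] + [2,4],
  ∂[4,7,8] = [7,8] − [4,8] + [4,7].
The resulting 30×20 matrix has rank 20, and its Smith normal form has invariant factors (1,1,1,1,1,1,1,1,1,1,1,1,1,1,1,1,1,1,1,2).

Now H_k = ker ∂_k / im ∂_{k+1}, so:

  H_0: rank C_0 − rank ∂_1 = 10 − 9 = 1, and the invariant factors of ∂_1 are all 1, so H_0 ≅ Z.
  H_1: rank ker ∂_1 − rank ∂_2 = (30 − 9) − 20 = 1, and ∂_2 has invariant factor 2 > 1, so H_1 ≅ Z ⊕ Z/2.
  H_2: rank ker ∂_2 − rank ∂_3 = (20 − 20) − 0 = 0, and there is no ∂_3, so H_2 ≅ 0.

As a check, the Euler characteristic is 10 − 30 + 20 = 0, which agrees with 1 − 1 + 0 = 0.

Hence the Betti numbers are b_0 = 1, b_1 = 1, b_2 = 0.

b_0 = 1, b_1 = 1, b_2 = 0.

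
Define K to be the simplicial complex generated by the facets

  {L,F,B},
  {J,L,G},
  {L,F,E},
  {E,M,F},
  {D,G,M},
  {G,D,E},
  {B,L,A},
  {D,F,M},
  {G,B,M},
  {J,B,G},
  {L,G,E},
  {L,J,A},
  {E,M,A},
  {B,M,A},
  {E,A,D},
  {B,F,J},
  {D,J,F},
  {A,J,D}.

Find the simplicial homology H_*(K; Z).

Take the total order A < B < D < E < F < G < J < L < M on the vertex set. Then K (dimension 2) consists of the simplices:

  0-simplices (9): A, B, D, E, F, G, J, L, M
  1-simplices (27): AB, AD, AE, AJ, AL, AM, BF, BG, BJ, BL, BM, DE, DF, DG, DJ, DM, EF, EG, EL, EM, FJ, FL, FM, GJ, GL, GM, JL
  2-simplices (18): ABL, ABM, ADE, ADJ, AEM, AJL, BFJ, BFL, BGJ, BGM, DEG, DFJ, DFM, DGM, EFL, EFM, EGL, GJL

giving chain groups C_0 ≅ Z^9, C_1 ≅ Z^27, C_2 ≅ Z^18.

The boundary map ∂_1: C_1 → C_0 maps an edge to its endpoints' difference, ∂[p,q] = q − p. For instance
  ∂FL = L − F.
The 9×27 boundary matrix has rank 8 and Smith normal form diag(1,1,1,1,1,1,1,1).

∂_2: C_2 → C_1 sends each 2-simplex [p,q,r] to [q,r] − [p,r] + [p,q]. For instance
  ∂ABM = BM − AM + AB,
  ∂DFJ = FJ − DJ + DF.
The 27×18 boundary matrix has rank 18 and Smith normal form diag(1,1,1,1,1,1,1,1,1,1,1,1,1,1,1,1,1,2).

Now H_k = ker ∂_k / im ∂_{k+1}, so:

  H_0: rank C_0 − rank ∂_1 = 9 − 8 = 1, and the invariant factors of ∂_1 are all 1, so H_0 ≅ Z.
  H_1: rank ker ∂_1 − rank ∂_2 = (27 − 8) − 18 = 1, and ∂_2 has invariant factor 2 > 1, so H_1 ≅ Z ⊕ Z/2Z.
  H_2: rank ker ∂_2 − rank ∂_3 = (18 − 18) − 0 = 0, and there is no ∂_3, so H_2 ≅ 0.

As a check, the Euler characteristic is 9 − 27 + 18 = 0, which agrees with 1 − 1 + 0 = 0.

H_0 ≅ Z,  H_1 ≅ Z ⊕ Z/2Z,  H_2 = 0.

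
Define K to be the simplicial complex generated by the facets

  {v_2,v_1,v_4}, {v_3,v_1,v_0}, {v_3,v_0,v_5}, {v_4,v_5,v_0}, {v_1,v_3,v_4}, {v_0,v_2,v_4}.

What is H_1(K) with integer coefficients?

We work with the vertex ordering v_0 < v_1 < v_2 < v_3 < v_4 < v_5. The simplices of K, each written with vertices in increasing order, are:

  0-simplices (6): [v_0], [v_1], [v_2], [v_3], [v_4], [v_5]
  1-simplices (12): [v_0,v_1], [v_0,v_2], [v_0,v_3], [v_0,v_4], [v_0,v_5], [v_1,v_2], [v_1,v_3], [v_1,v_4], [v_2,v_4], [v_3,v_4], [v_3,v_5], [v_4,v_5]
  2-simplices (6): [v_0,v_1,v_3], [v_0,v_2,v_4], [v_0,v_3,v_5], [v_0,v_4,v_5], [v_1,v_2,v_4], [v_1,v_3,v_4]

giving chain groups C_0 ≅ Z^6, C_1 ≅ Z^12, C_2 ≅ Z^6.

Boundary ∂_1: C_1 → C_0 maps an edge to its endpoints' difference, ∂[p,q] = q − p. For instance
  ∂[v_0,v_4] = [v_4] − [v_0].
As a 6×12 matrix over Z this has rank 5, with invariant factors (1,1,1,1,1).

The boundary map ∂_2: C_2 → C_1 maps a triangle to the signed sum of its edges. For instance
  ∂[v_1,v_3,v_4] = [v_3,v_4] − [v_1,v_4] + [v_1,v_3],
  ∂[v_0,v_4,v_5] = [v_4,v_5] − [v_0,v_5] + [v_0,v_4].
The resulting 12×6 matrix has rank 6, and its Smith normal form has invariant factors (1,1,1,1,1,1).

Computing H_k = (kernel of ∂_k) / (image of ∂_{k+1}):

  H_1: rank ker ∂_1 − rank ∂_2 = (12 − 5) − 6 = 1, and the invariant factors of ∂_2 are all 1, so H_1 ≅ Z.

(K is a triangulation of the cylinder S^1 x I.)

H_1 ≅ Z.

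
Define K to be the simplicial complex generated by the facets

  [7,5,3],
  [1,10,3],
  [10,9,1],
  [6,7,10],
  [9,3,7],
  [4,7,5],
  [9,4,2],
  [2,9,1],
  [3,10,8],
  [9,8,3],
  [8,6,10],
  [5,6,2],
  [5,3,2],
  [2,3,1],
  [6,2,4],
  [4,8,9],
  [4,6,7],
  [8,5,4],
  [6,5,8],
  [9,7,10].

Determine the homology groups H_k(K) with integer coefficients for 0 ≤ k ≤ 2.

H_0 ≅ Z,  H_1 ≅ Z ⊕ Z/2Z,  H_2 = 0.

Order the vertices as 1 < 2 < 3 < 4 < 5 < 6 < 7 < 8 < 9 < 10. Listing each simplex with vertices in this order, K has dimension 2 with simplices:

  0-simplices (10): [1], [2], [3], [4], [5], [6], [7], [8], [9], [10]
  1-simplices (30): (30 of them)
  2-simplices (20): (20 of them)

giving chain groups C_0 ≅ Z^10, C_1 ≅ Z^30, C_2 ≅ Z^20.

∂_1: C_1 → C_0 sends each edge [p,q] (with p < q) to q − p.
This gives a 10×30 integer matrix of rank 9; reducing to Smith normal form yields diagonal entries (1,1,1,1,1,1,1,1,1).

Boundary ∂_2: C_2 → C_1 acts by ∂[p,q,r] = [q,r] − [p,r] + [p,q]. For instance
  ∂[3,8,10] = [8,10] − [3,10] + [3,8],
  ∂[5,6,8] = [6,8] − [5,8] + [5,6].
The resulting 30×20 matrix has rank 20, and its Smith normal form has invariant factors (1,1,1,1,1,1,1,1,1,1,1,1,1,1,1,1,1,1,1,2).

Reading off H_k = ker ∂_k / im ∂_{k+1}:

  H_0: rank C_0 − rank ∂_1 = 10 − 9 = 1, and the invariant factors of ∂_1 are all 1, so H_0 ≅ Z.
  H_1: rank ker ∂_1 − rank ∂_2 = (30 − 9) − 20 = 1, and ∂_2 has invariant factor 2 > 1, so H_1 ≅ Z ⊕ Z/2Z.
  H_2: rank ker ∂_2 − rank ∂_3 = (20 − 20) − 0 = 0, and there is no ∂_3, so H_2 ≅ 0.

(K is a triangulation of the Klein bottle.)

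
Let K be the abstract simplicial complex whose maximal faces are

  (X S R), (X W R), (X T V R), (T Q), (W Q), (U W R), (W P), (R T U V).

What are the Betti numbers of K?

b_0 = 1, b_1 = 1, b_2 = 0, b_3 = 0.

Take the total order P < Q < R < S < T < U < V < W < X on the vertex set. Then K (dimension 3) consists of the simplices:

  0-simplices (9): P, Q, R, S, T, U, V, W, X
  1-simplices (17): PW, QT, QW, RS, RT, RU, RV, RW, RX, SX, TU, TV, TX, UV, UW, VX, WX
  2-simplices (10): RSX, RTU, RTV, RTX, RUV, RUW, RVX, RWX, TUV, TVX
  3-simplices (2): RTUV, RTVX

giving chain groups C_0 ≅ Z^9, C_1 ≅ Z^17, C_2 ≅ Z^10, C_3 ≅ Z^2.

The boundary map ∂_1: C_1 → C_0 maps an edge to its endpoints' difference, ∂[p,q] = q − p. For instance
  ∂RV = V − R.
The resulting 9×17 matrix has rank 8, and its Smith normal form has invariant factors (1,1,1,1,1,1,1,1).

∂_2: C_2 → C_1 maps a triangle to the signed sum of its edges. For instance
  ∂RUW = UW − RW + RU,
  ∂RWX = WX − RX + RW.
This gives a 17×10 integer matrix of rank 8; reducing to Smith normal form yields diagonal entries (1,1,1,1,1,1,1,1).

Boundary ∂_3: C_3 → C_2 sends each 3-simplex σ to the alternating sum Σ_i (−1)^i (σ with its i-th vertex removed). For instance
  ∂RTVX = TVX − RVX + RTX − RTV,
  ∂RTUV = TUV − RUV + RTV − RTU.
The 10×2 boundary matrix has rank 2 and Smith normal form diag(1,1).

Computing H_k = (kernel of ∂_k) / (image of ∂_{k+1}):

  H_0: rank C_0 − rank ∂_1 = 9 − 8 = 1, and the invariant factors of ∂_1 are all 1, so H_0 = Z.
  H_1: rank ker ∂_1 − rank ∂_2 = (17 − 8) − 8 = 1, and the invariant factors of ∂_2 are all 1, so H_1 = Z.
  H_2: rank ker ∂_2 − rank ∂_3 = (10 − 8) − 2 = 0, and the invariant factors of ∂_3 are all 1, so H_2 = 0.
  H_3: rank ker ∂_3 − rank ∂_4 = (2 − 2) − 0 = 0, and there is no ∂_4, so H_3 = 0.

Hence the Betti numbers are b_0 = 1, b_1 = 1, b_2 = 0, b_3 = 0.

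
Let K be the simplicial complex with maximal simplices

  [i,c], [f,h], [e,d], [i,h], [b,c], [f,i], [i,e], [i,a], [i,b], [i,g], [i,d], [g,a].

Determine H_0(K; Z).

H_0 ≅ Z.

K has 9 vertices, 12 edges.
rank ∂_0 = 0, rank ∂_1 = 8 ⇒ b_0 = 9 − 0 − 8 = 1; all invariant factors of ∂_1 are 1 so no torsion. So H_0 = Z.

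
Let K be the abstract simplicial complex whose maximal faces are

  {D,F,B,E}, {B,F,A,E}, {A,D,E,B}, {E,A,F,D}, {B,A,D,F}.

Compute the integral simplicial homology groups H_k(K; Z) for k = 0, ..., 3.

Order the vertices as A < B < D < E < F. Listing each simplex with vertices in this order, K has dimension 3 with simplices:

  0-simplices (5): A, B, D, E, F
  1-simplices (10): AB, AD, AE, AF, BD, BE, BF, DE, DF, EF
  2-simplices (10): ABD, ABE, ABF, ADE, ADF, AEF, BDE, BDF, BEF, DEF
  3-simplices (5): ABDE, ABDF, ABEF, ADEF, BDEF

so the chain groups are C_0 ≅ Z^5, C_1 ≅ Z^10, C_2 ≅ Z^10, C_3 ≅ Z^5.

∂_1: C_1 → C_0 is given by ∂[p,q] = [q] − [p]. For instance
  ∂EF = F − E.
As a 5×10 matrix over Z this has rank 4, with invariant factors (1,1,1,1).

Boundary ∂_2: C_2 → C_1 maps a triangle to the signed sum of its edges. For instance
  ∂BDF = DF − BF + BD,
  ∂AEF = EF − AF + AE.
This gives a 10×10 integer matrix of rank 6; reducing to Smith normal form yields diagonal entries (1,1,1,1,1,1).

∂_3: C_3 → C_2 sends each 3-simplex σ to the alternating sum Σ_i (−1)^i (σ with its i-th vertex removed). For instance
  ∂ADEF = DEF − AEF + ADF − ADE,
  ∂ABEF = BEF − AEF + ABF − ABE.
This gives a 10×5 integer matrix of rank 4; reducing to Smith normal form yields diagonal entries (1,1,1,1).

From H_k ≅ ker(∂_k) / im(∂_{k+1}) we obtain:

  H_0: rank C_0 − rank ∂_1 = 5 − 4 = 1, and the invariant factors of ∂_1 are all 1, so H_0 ≅ Z.
  H_1: rank ker ∂_1 − rank ∂_2 = (10 − 4) − 6 = 0, and the invariant factors of ∂_2 are all 1, so H_1 ≅ 0.
  H_2: rank ker ∂_2 − rank ∂_3 = (10 − 6) − 4 = 0, and the invariant factors of ∂_3 are all 1, so H_2 ≅ 0.
  H_3: rank ker ∂_3 − rank ∂_4 = (5 − 4) − 0 = 1, and there is no ∂_4, so H_3 ≅ Z.

As a check, the Euler characteristic is 5 − 10 + 10 − 5 = 0, which agrees with 1 − 0 + 0 − 1 = 0.

H_0 ≅ Z,  H_1 = 0,  H_2 = 0,  H_3 ≅ Z.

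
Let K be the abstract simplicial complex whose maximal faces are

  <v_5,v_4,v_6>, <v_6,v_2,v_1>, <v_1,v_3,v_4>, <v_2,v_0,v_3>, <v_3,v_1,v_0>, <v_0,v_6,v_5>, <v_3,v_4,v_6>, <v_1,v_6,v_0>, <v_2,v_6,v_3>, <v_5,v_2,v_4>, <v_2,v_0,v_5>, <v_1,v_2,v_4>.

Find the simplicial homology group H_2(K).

We work with the vertex ordering v_0 < v_1 < v_2 < v_3 < v_4 < v_5 < v_6. The simplices of K, each written with vertices in increasing order, are:

  0-simplices (7): [v_0], [v_1], [v_2], [v_3], [v_4], [v_5], [v_6]
  1-simplices (18): (18 of them)
  2-simplices (12): (12 of them)

giving chain groups C_0 ≅ Z^7, C_1 ≅ Z^18, C_2 ≅ Z^12.

∂_1: C_1 → C_0 is given by ∂[p,q] = [q] − [p]. For instance
  ∂[v_0,v_5] = [v_5] − [v_0].
As a 7×18 matrix over Z this has rank 6, with invariant factors (1,1,1,1,1,1).

The boundary map ∂_2: C_2 → C_1 acts by ∂[p,q,r] = [q,r] − [p,r] + [p,q]. For instance
  ∂[v_1,v_2,v_4] = [v_2,v_4] − [v_1,v_4] + [v_1,v_2],
  ∂[v_0,v_1,v_6] = [v_1,v_6] − [v_0,v_6] + [v_0,v_1].
The 18×12 boundary matrix has rank 12 and Smith normal form diag(1,1,1,1,1,1,1,1,1,1,1,2).

Computing H_k = (kernel of ∂_k) / (image of ∂_{k+1}):

  H_2: rank ker ∂_2 − rank ∂_3 = (12 − 12) − 0 = 0, and there is no ∂_3, so H_2 = 0.

H_2 ≅ 0.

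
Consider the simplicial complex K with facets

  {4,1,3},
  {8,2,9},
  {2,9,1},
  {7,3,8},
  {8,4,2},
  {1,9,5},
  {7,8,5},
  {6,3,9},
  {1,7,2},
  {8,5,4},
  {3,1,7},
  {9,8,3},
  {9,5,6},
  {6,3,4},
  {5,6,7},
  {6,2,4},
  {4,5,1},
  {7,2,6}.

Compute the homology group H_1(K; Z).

H_1 ≅ Z^2.

Take the total order 1 < 2 < 3 < 4 < 5 < 6 < 7 < 8 < 9 on the vertex set. Then K (dimension 2) consists of the simplices:

  0-simplices (9): [1], [2], [3], [4], [5], [6], [7], [8], [9]
  1-simplices (27): (27 of them)
  2-simplices (18): [1,2,7], [1,2,9], [1,3,4], [1,3,7], [1,4,5], [1,5,9], [2,4,6], [2,4,8], [2,6,7], [2,8,9], [3,4,6], [3,6,9], [3,7,8], [3,8,9], [4,5,8], [5,6,7], [5,6,9], [5,7,8]

giving chain groups C_0 ≅ Z^9, C_1 ≅ Z^27, C_2 ≅ Z^18.

Boundary ∂_1: C_1 → C_0 maps an edge to its endpoints' difference, ∂[p,q] = q − p.
This gives a 9×27 integer matrix of rank 8; reducing to Smith normal form yields diagonal entries (1,1,1,1,1,1,1,1).

Boundary ∂_2: C_2 → C_1 sends each 2-simplex [p,q,r] to [q,r] − [p,r] + [p,q]. For instance
  ∂[1,2,9] = [2,9] − [1,9] + [1,2],
  ∂[3,4,6] = [4,6] − [3,6] + [3,4].
This gives a 27×18 integer matrix of rank 17; reducing to Smith normal form yields diagonal entries (1,1,1,1,1,1,1,1,1,1,1,1,1,1,1,1,1).

From H_k ≅ ker(∂_k) / im(∂_{k+1}) we obtain:

  H_1: rank ker ∂_1 − rank ∂_2 = (27 − 8) − 17 = 2, and the invariant factors of ∂_2 are all 1, so H_1 ≅ Z^2.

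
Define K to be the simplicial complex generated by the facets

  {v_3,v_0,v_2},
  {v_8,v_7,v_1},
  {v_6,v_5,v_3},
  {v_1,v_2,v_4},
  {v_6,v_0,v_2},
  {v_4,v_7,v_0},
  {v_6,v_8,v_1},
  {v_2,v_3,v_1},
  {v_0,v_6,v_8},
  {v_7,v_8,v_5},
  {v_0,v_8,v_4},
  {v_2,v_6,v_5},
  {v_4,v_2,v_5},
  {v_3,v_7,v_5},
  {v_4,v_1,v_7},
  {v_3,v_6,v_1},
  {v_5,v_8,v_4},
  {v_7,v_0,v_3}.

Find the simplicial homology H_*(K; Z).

H_0 ≅ Z,  H_1 ≅ Z ⊕ Z/2Z,  H_2 = 0.

K has 9 vertices, 27 edges, 18 triangles.
rank ∂_0 = 0, rank ∂_1 = 8 ⇒ b_0 = 9 − 0 − 8 = 1; all invariant factors of ∂_1 are 1 so no torsion. So H_0 ≅ Z.
rank ∂_1 = 8, rank ∂_2 = 18 ⇒ b_1 = 27 − 8 − 18 = 1; ∂_2 has invariant factor(s) [2] giving torsion. So H_1 ≅ Z ⊕ Z/2Z.
rank ∂_2 = 18, rank ∂_3 = 0 ⇒ b_2 = 18 − 18 − 0 = 0. So H_2 ≅ 0.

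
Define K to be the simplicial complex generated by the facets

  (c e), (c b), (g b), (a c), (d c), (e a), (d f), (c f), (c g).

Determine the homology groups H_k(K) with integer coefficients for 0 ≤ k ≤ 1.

H_0 ≅ Z,  H_1 ≅ Z^3.

Fix the vertex order a < b < c < d < e < f < g and write every simplex with vertices in increasing order. Then dim K = 1 and the simplices of K are:

  0-simplices (7): a, b, c, d, e, f, g
  1-simplices (9): ac, ae, bc, bg, cd, ce, cf, cg, df

so the chain groups are C_0 ≅ Z^7, C_1 ≅ Z^9.

∂_1: C_1 → C_0 maps an edge to its endpoints' difference, ∂[p,q] = q − p. For instance
  ∂cd = d − c.
This gives a 7×9 integer matrix of rank 6; reducing to Smith normal form yields diagonal entries (1,1,1,1,1,1).

Now H_k = ker ∂_k / im ∂_{k+1}, so:

  H_0: rank C_0 − rank ∂_1 = 7 − 6 = 1, and the invariant factors of ∂_1 are all 1, so H_0 = Z.
  H_1: rank ker ∂_1 − rank ∂_2 = (9 − 6) − 0 = 3, and there is no ∂_2, so H_1 = Z^3.

As a check, the Euler characteristic is 7 − 9 = -2, which agrees with 1 − 3 = -2.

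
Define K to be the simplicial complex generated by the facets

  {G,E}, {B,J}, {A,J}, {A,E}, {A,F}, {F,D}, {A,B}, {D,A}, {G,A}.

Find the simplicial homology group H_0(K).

H_0 ≅ Z.

Order the vertices as A < B < D < E < F < G < J. Listing each simplex with vertices in this order, K has dimension 1 with simplices:

  0-simplices (7): A, B, D, E, F, G, J
  1-simplices (9): AB, AD, AE, AF, AG, AJ, BJ, DF, EG

giving chain groups C_0 ≅ Z^7, C_1 ≅ Z^9.

Boundary ∂_1: C_1 → C_0 sends each edge [p,q] (with p < q) to q − p. For instance
  ∂AF = F − A.
The resulting 7×9 matrix has rank 6, and its Smith normal form has invariant factors (1,1,1,1,1,1).

Computing H_k = (kernel of ∂_k) / (image of ∂_{k+1}):

  H_0: rank C_0 − rank ∂_1 = 7 − 6 = 1, and the invariant factors of ∂_1 are all 1, so H_0 = Z.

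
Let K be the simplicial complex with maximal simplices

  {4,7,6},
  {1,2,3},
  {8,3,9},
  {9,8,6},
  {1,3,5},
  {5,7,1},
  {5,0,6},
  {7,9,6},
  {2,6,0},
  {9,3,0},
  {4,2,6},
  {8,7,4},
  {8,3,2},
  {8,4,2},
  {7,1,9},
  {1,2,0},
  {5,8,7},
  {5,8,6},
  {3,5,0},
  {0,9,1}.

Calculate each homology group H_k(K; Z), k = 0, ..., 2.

H_0 ≅ Z,  H_1 ≅ Z × Z/2,  H_2 = 0.

Fix the vertex order 0 < 1 < 2 < 3 < 4 < 5 < 6 < 7 < 8 < 9 and write every simplex with vertices in increasing order. Then dim K = 2 and the simplices of K are:

  0-simplices (10): [0], [1], [2], [3], [4], [5], [6], [7], [8], [9]
  1-simplices (30): (30 of them)
  2-simplices (20): (20 of them)

Hence C_0 ≅ Z^10, C_1 ≅ Z^30, C_2 ≅ Z^20.

∂_1: C_1 → C_0 sends each edge [p,q] (with p < q) to q − p.
This gives a 10×30 integer matrix of rank 9; reducing to Smith normal form yields diagonal entries (1,1,1,1,1,1,1,1,1).

Boundary ∂_2: C_2 → C_1 sends each 2-simplex [p,q,r] to [q,r] − [p,r] + [p,q]. For instance
  ∂[4,7,8] = [7,8] − [4,8] + [4,7],
  ∂[6,8,9] = [8,9] − [6,9] + [6,8].
The resulting 30×20 matrix has rank 20, and its Smith normal form has invariant factors (1,1,1,1,1,1,1,1,1,1,1,1,1,1,1,1,1,1,1,2).

From H_k ≅ ker(∂_k) / im(∂_{k+1}) we obtain:

  H_0: rank C_0 − rank ∂_1 = 10 − 9 = 1, and the invariant factors of ∂_1 are all 1, so H_0 ≅ Z.
  H_1: rank ker ∂_1 − rank ∂_2 = (30 − 9) − 20 = 1, and ∂_2 has invariant factor 2 > 1, so H_1 ≅ Z × Z/2.
  H_2: rank ker ∂_2 − rank ∂_3 = (20 − 20) − 0 = 0, and there is no ∂_3, so H_2 ≅ 0.

As a check, the Euler characteristic is 10 − 30 + 20 = 0, which agrees with 1 − 1 + 0 = 0.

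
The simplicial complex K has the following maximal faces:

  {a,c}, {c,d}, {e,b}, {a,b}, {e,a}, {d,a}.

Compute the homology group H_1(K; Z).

We work with the vertex ordering a < b < c < d < e. The simplices of K, each written with vertices in increasing order, are:

  0-simplices (5): a, b, c, d, e
  1-simplices (6): ab, ac, ad, ae, be, cd

Hence C_0 ≅ Z^5, C_1 ≅ Z^6.

The boundary map ∂_1: C_1 → C_0 maps an edge to its endpoints' difference, ∂[p,q] = q − p. For instance
  ∂ab = b − a.
The resulting 5×6 matrix has rank 4, and its Smith normal form has invariant factors (1,1,1,1).

Computing H_k = (kernel of ∂_k) / (image of ∂_{k+1}):

  H_1: rank ker ∂_1 − rank ∂_2 = (6 − 4) − 0 = 2, and there is no ∂_2, so H_1 ≅ Z^2.

H_1 ≅ Z^2.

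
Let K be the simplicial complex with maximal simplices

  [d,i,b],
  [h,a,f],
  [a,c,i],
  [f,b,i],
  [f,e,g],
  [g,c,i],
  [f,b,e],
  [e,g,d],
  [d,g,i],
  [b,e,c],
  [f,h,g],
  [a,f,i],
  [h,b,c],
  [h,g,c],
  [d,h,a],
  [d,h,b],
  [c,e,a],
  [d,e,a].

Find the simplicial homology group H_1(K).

H_1 = Z^2.

Order the vertices as a < b < c < d < e < f < g < h < i. Listing each simplex with vertices in this order, K has dimension 2 with simplices:

  0-simplices (9): a, b, c, d, e, f, g, h, i
  1-simplices (27): ac, ad, ae, af, ah, ai, bc, bd, be, bf, bh, bi, ce, cg, ch, ci, de, dg, dh, di, ef, eg, fg, fh, fi, gh, gi
  2-simplices (18): ace, aci, ade, adh, afh, afi, bce, bch, bdh, bdi, bef, bfi, cgh, cgi, deg, dgi, efg, fgh

Hence C_0 ≅ Z^9, C_1 ≅ Z^27, C_2 ≅ Z^18.

Boundary ∂_1: C_1 → C_0 sends each edge [p,q] (with p < q) to q − p. For instance
  ∂ai = i − a.
This gives a 9×27 integer matrix of rank 8; reducing to Smith normal form yields diagonal entries (1,1,1,1,1,1,1,1).

Boundary ∂_2: C_2 → C_1 sends each 2-simplex [p,q,r] to [q,r] − [p,r] + [p,q]. For instance
  ∂bdh = dh − bh + bd,
  ∂ace = ce − ae + ac.
The resulting 27×18 matrix has rank 17, and its Smith normal form has invariant factors (1,1,1,1,1,1,1,1,1,1,1,1,1,1,1,1,1).

From H_k ≅ ker(∂_k) / im(∂_{k+1}) we obtain:

  H_1: rank ker ∂_1 − rank ∂_2 = (27 − 8) − 17 = 2, and the invariant factors of ∂_2 are all 1, so H_1 = Z^2.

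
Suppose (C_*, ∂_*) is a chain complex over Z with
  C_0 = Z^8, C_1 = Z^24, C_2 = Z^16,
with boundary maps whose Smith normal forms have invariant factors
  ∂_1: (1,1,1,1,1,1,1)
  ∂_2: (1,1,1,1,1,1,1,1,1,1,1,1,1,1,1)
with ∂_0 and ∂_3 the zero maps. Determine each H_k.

H_0 = Z,  H_1 = Z^2,  H_2 = Z.

H_0: b_0 = 8 − 0 − 7 = 1; torsion from ∂_1 factors > 1: none. So H_0 = Z.
H_1: b_1 = 24 − 7 − 15 = 2; torsion from ∂_2 factors > 1: none. So H_1 = Z^2.
H_2: b_2 = 16 − 15 − 0 = 1; torsion from ∂_3 factors > 1: none. So H_2 = Z.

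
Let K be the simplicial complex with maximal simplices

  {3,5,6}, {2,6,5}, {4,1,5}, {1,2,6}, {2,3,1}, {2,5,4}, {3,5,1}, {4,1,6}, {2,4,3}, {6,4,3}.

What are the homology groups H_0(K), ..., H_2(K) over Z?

We work with the vertex ordering 1 < 2 < 3 < 4 < 5 < 6. The simplices of K, each written with vertices in increasing order, are:

  0-simplices (6): [1], [2], [3], [4], [5], [6]
  1-simplices (15): [1,2], [1,3], [1,4], [1,5], [1,6], [2,3], [2,4], [2,5], [2,6], [3,4], [3,5], [3,6], [4,5], [4,6], [5,6]
  2-simplices (10): [1,2,3], [1,2,6], [1,3,5], [1,4,5], [1,4,6], [2,3,4], [2,4,5], [2,5,6], [3,4,6], [3,5,6]

so the chain groups are C_0 ≅ Z^6, C_1 ≅ Z^15, C_2 ≅ Z^10.

Boundary ∂_1: C_1 → C_0 is given by ∂[p,q] = [q] − [p]. For instance
  ∂[5,6] = [6] − [5].
This gives a 6×15 integer matrix of rank 5; reducing to Smith normal form yields diagonal entries (1,1,1,1,1).

Boundary ∂_2: C_2 → C_1 sends each 2-simplex [p,q,r] to [q,r] − [p,r] + [p,q]. For instance
  ∂[2,5,6] = [5,6] − [2,6] + [2,5],
  ∂[1,3,5] = [3,5] − [1,5] + [1,3].
As a 15×10 matrix over Z this has rank 10, with invariant factors (1,1,1,1,1,1,1,1,1,2).

Computing H_k = (kernel of ∂_k) / (image of ∂_{k+1}):

  H_0: rank C_0 − rank ∂_1 = 6 − 5 = 1, and the invariant factors of ∂_1 are all 1, so H_0 = Z.
  H_1: rank ker ∂_1 − rank ∂_2 = (15 − 5) − 10 = 0, and ∂_2 has invariant factor 2 > 1, so H_1 = Z/2.
  H_2: rank ker ∂_2 − rank ∂_3 = (10 − 10) − 0 = 0, and there is no ∂_3, so H_2 = 0.

As a check, the Euler characteristic is 6 − 15 + 10 = 1, which agrees with 1 − 0 + 0 = 1.

H_0 ≅ Z,  H_1 ≅ Z/2,  H_2 = 0.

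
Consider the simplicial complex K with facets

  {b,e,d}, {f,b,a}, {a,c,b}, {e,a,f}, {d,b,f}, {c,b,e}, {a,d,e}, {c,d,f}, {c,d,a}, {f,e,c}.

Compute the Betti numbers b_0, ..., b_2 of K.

Fix the vertex order a < b < c < d < e < f and write every simplex with vertices in increasing order. Then dim K = 2 and the simplices of K are:

  0-simplices (6): a, b, c, d, e, f
  1-simplices (15): ab, ac, ad, ae, af, bc, bd, be, bf, cd, ce, cf, de, df, ef
  2-simplices (10): abc, abf, acd, ade, aef, bce, bde, bdf, cdf, cef

Hence C_0 ≅ Z^6, C_1 ≅ Z^15, C_2 ≅ Z^10.

Boundary ∂_1: C_1 → C_0 sends each edge [p,q] (with p < q) to q − p. For instance
  ∂ef = f − e.
This gives a 6×15 integer matrix of rank 5; reducing to Smith normal form yields diagonal entries (1,1,1,1,1).

∂_2: C_2 → C_1 maps a triangle to the signed sum of its edges. For instance
  ∂cef = ef − cf + ce,
  ∂acd = cd − ad + ac.
This gives a 15×10 integer matrix of rank 10; reducing to Smith normal form yields diagonal entries (1,1,1,1,1,1,1,1,1,2).

Computing H_k = (kernel of ∂_k) / (image of ∂_{k+1}):

  H_0: rank C_0 − rank ∂_1 = 6 − 5 = 1, and the invariant factors of ∂_1 are all 1, so H_0 ≅ Z.
  H_1: rank ker ∂_1 − rank ∂_2 = (15 − 5) − 10 = 0, and ∂_2 has invariant factor 2 > 1, so H_1 ≅ Z/2.
  H_2: rank ker ∂_2 − rank ∂_3 = (10 − 10) − 0 = 0, and there is no ∂_3, so H_2 ≅ 0.

As a check, the Euler characteristic is 6 − 15 + 10 = 1, which agrees with 1 − 0 + 0 = 1.

Hence the Betti numbers are b_0 = 1, b_1 = 0, b_2 = 0.

b_0 = 1, b_1 = 0, b_2 = 0.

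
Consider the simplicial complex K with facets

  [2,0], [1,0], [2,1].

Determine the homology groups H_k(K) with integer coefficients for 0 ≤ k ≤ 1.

H_0 = Z,  H_1 = Z.

Fix the vertex order 0 < 1 < 2 and write every simplex with vertices in increasing order. Then dim K = 1 and the simplices of K are:

  0-simplices (3): [0], [1], [2]
  1-simplices (3): [0,1], [0,2], [1,2]

giving chain groups C_0 ≅ Z^3, C_1 ≅ Z^3.

Boundary ∂_1: C_1 → C_0 is given by ∂[p,q] = [q] − [p]. For instance
  ∂[0,2] = [2] − [0].
This gives a 3×3 integer matrix of rank 2; reducing to Smith normal form yields diagonal entries (1,1).

Now H_k = ker ∂_k / im ∂_{k+1}, so:

  H_0: rank C_0 − rank ∂_1 = 3 − 2 = 1, and the invariant factors of ∂_1 are all 1, so H_0 ≅ Z.
  H_1: rank ker ∂_1 − rank ∂_2 = (3 − 2) − 0 = 1, and there is no ∂_2, so H_1 ≅ Z.

As a check, the Euler characteristic is 3 − 3 = 0, which agrees with 1 − 1 = 0.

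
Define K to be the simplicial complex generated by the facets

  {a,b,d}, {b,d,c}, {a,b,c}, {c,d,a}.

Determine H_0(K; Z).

H_0 ≅ Z.

Order the vertices as a < b < c < d. Listing each simplex with vertices in this order, K has dimension 2 with simplices:

  0-simplices (4): a, b, c, d
  1-simplices (6): ab, ac, ad, bc, bd, cd
  2-simplices (4): abc, abd, acd, bcd

so the chain groups are C_0 ≅ Z^4, C_1 ≅ Z^6, C_2 ≅ Z^4.

The boundary map ∂_1: C_1 → C_0 maps an edge to its endpoints' difference, ∂[p,q] = q − p.
The 4×6 boundary matrix has rank 3 and Smith normal form diag(1,1,1).

∂_2: C_2 → C_1 maps a triangle to the signed sum of its edges. For instance
  ∂abd = bd − ad + ab,
  ∂acd = cd − ad + ac.
The 6×4 boundary matrix has rank 3 and Smith normal form diag(1,1,1).

Now H_k = ker ∂_k / im ∂_{k+1}, so:

  H_0: rank C_0 − rank ∂_1 = 4 − 3 = 1, and the invariant factors of ∂_1 are all 1, so H_0 = Z.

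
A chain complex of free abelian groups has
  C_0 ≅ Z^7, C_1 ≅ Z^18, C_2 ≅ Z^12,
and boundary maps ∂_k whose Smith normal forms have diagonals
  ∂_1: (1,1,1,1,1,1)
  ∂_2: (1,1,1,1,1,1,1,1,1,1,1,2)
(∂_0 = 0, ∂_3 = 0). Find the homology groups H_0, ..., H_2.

H_0: b_0 = 7 − 0 − 6 = 1; torsion from ∂_1 factors > 1: none. So H_0 ≅ Z.
H_1: b_1 = 18 − 6 − 12 = 0; torsion from ∂_2 factors > 1: [2]. So H_1 ≅ Z_2.
H_2: b_2 = 12 − 12 − 0 = 0; torsion from ∂_3 factors > 1: none. So H_2 ≅ 0.

H_0 ≅ Z,  H_1 ≅ Z_2,  H_2 = 0.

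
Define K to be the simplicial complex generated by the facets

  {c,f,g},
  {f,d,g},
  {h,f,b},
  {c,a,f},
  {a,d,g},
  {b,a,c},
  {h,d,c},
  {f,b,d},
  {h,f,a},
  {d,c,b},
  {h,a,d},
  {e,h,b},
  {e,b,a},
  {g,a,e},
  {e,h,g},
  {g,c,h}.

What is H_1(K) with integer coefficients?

We work with the vertex ordering a < b < c < d < e < f < g < h. The simplices of K, each written with vertices in increasing order, are:

  0-simplices (8): a, b, c, d, e, f, g, h
  1-simplices (24): ab, ac, ad, ae, af, ag, ah, bc, bd, be, bf, bh, cd, cf, cg, ch, df, dg, dh, eg, eh, fg, fh, gh
  2-simplices (16): abc, abe, acf, adg, adh, aeg, afh, bcd, bdf, beh, bfh, cdh, cfg, cgh, dfg, egh

Hence C_0 ≅ Z^8, C_1 ≅ Z^24, C_2 ≅ Z^16.

∂_1: C_1 → C_0 is given by ∂[p,q] = [q] − [p].
As a 8×24 matrix over Z this has rank 7, with invariant factors (1,1,1,1,1,1,1).

Boundary ∂_2: C_2 → C_1 maps a triangle to the signed sum of its edges. For instance
  ∂cdh = dh − ch + cd,
  ∂bfh = fh − bh + bf.
As a 24×16 matrix over Z this has rank 15, with invariant factors (1,1,1,1,1,1,1,1,1,1,1,1,1,1,1).

Computing H_k = (kernel of ∂_k) / (image of ∂_{k+1}):

  H_1: rank ker ∂_1 − rank ∂_2 = (24 − 7) − 15 = 2, and the invariant factors of ∂_2 are all 1, so H_1 ≅ Z^2.

H_1 = Z^2.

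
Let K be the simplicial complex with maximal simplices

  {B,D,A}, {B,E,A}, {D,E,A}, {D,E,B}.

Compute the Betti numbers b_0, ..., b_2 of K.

b_0 = 1, b_1 = 0, b_2 = 1.

Fix the vertex order A < B < D < E and write every simplex with vertices in increasing order. Then dim K = 2 and the simplices of K are:

  0-simplices (4): A, B, D, E
  1-simplices (6): AB, AD, AE, BD, BE, DE
  2-simplices (4): ABD, ABE, ADE, BDE

Hence C_0 ≅ Z^4, C_1 ≅ Z^6, C_2 ≅ Z^4.

The boundary map ∂_1: C_1 → C_0 is given by ∂[p,q] = [q] − [p]. For instance
  ∂AD = D − A.
The 4×6 boundary matrix has rank 3 and Smith normal form diag(1,1,1).

∂_2: C_2 → C_1 maps a triangle to the signed sum of its edges. For instance
  ∂ADE = DE − AE + AD,
  ∂ABD = BD − AD + AB.
This gives a 6×4 integer matrix of rank 3; reducing to Smith normal form yields diagonal entries (1,1,1).

Now H_k = ker ∂_k / im ∂_{k+1}, so:

  H_0: rank C_0 − rank ∂_1 = 4 − 3 = 1, and the invariant factors of ∂_1 are all 1, so H_0 = Z.
  H_1: rank ker ∂_1 − rank ∂_2 = (6 − 3) − 3 = 0, and the invariant factors of ∂_2 are all 1, so H_1 = 0.
  H_2: rank ker ∂_2 − rank ∂_3 = (4 − 3) − 0 = 1, and there is no ∂_3, so H_2 = Z.

(K is a triangulation of the 2-sphere S^2.)

Hence the Betti numbers are b_0 = 1, b_1 = 0, b_2 = 1.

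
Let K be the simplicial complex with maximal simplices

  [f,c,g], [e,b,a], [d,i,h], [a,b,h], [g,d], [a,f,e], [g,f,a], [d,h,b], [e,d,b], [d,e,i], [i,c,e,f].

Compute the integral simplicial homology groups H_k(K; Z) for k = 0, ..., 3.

H_0 = Z,  H_1 = Z,  H_2 = 0,  H_3 = 0.

Order the vertices as a < b < c < d < e < f < g < h < i. Listing each simplex with vertices in this order, K has dimension 3 with simplices:

  0-simplices (9): a, b, c, d, e, f, g, h, i
  1-simplices (21): ab, ae, af, ag, ah, bd, be, bh, ce, cf, cg, ci, de, dg, dh, di, ef, ei, fg, fi, hi
  2-simplices (13): abe, abh, aef, afg, bde, bdh, cef, cei, cfg, cfi, dei, dhi, efi
  3-simplices (1): cefi

giving chain groups C_0 ≅ Z^9, C_1 ≅ Z^21, C_2 ≅ Z^13, C_3 ≅ Z^1.

The boundary map ∂_1: C_1 → C_0 maps an edge to its endpoints' difference, ∂[p,q] = q − p.
As a 9×21 matrix over Z this has rank 8, with invariant factors (1,1,1,1,1,1,1,1).

Boundary ∂_2: C_2 → C_1 sends each 2-simplex [p,q,r] to [q,r] − [p,r] + [p,q]. For instance
  ∂abh = bh − ah + ab,
  ∂abe = be − ae + ab.
As a 21×13 matrix over Z this has rank 12, with invariant factors (1,1,1,1,1,1,1,1,1,1,1,1).

Boundary ∂_3: C_3 → C_2 sends each 3-simplex σ to the alternating sum Σ_i (−1)^i (σ with its i-th vertex removed). For instance
  ∂cefi = efi − cfi + cei − cef.
The 13×1 boundary matrix has rank 1 and Smith normal form diag(1).

From H_k ≅ ker(∂_k) / im(∂_{k+1}) we obtain:

  H_0: rank C_0 − rank ∂_1 = 9 − 8 = 1, and the invariant factors of ∂_1 are all 1, so H_0 = Z.
  H_1: rank ker ∂_1 − rank ∂_2 = (21 − 8) − 12 = 1, and the invariant factors of ∂_2 are all 1, so H_1 = Z.
  H_2: rank ker ∂_2 − rank ∂_3 = (13 − 12) − 1 = 0, and the invariant factors of ∂_3 are all 1, so H_2 = 0.
  H_3: rank ker ∂_3 − rank ∂_4 = (1 − 1) − 0 = 0, and there is no ∂_4, so H_3 = 0.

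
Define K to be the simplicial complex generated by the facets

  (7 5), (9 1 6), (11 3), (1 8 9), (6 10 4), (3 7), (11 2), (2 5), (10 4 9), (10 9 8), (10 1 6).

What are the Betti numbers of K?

We work with the vertex ordering 1 < 2 < 3 < 4 < 5 < 6 < 7 < 8 < 9 < 10 < 11. The simplices of K, each written with vertices in increasing order, are:

  0-simplices (11): [1], [2], [3], [4], [5], [6], [7], [8], [9], [10], [11]
  1-simplices (17): [1,6], [1,8], [1,9], [1,10], [2,5], [2,11], [3,7], [3,11], [4,6], [4,9], [4,10], [5,7], [6,9], [6,10], [8,9], [8,10], [9,10]
  2-simplices (6): [1,6,9], [1,6,10], [1,8,9], [4,6,10], [4,9,10], [8,9,10]

so the chain groups are C_0 ≅ Z^11, C_1 ≅ Z^17, C_2 ≅ Z^6.

∂_1: C_1 → C_0 sends each edge [p,q] (with p < q) to q − p. For instance
  ∂[4,10] = [10] − [4].
As a 11×17 matrix over Z this has rank 9, with invariant factors (1,1,1,1,1,1,1,1,1).

The boundary map ∂_2: C_2 → C_1 acts by ∂[p,q,r] = [q,r] − [p,r] + [p,q]. For instance
  ∂[8,9,10] = [9,10] − [8,10] + [8,9],
  ∂[1,8,9] = [8,9] − [1,9] + [1,8].
As a 17×6 matrix over Z this has rank 6, with invariant factors (1,1,1,1,1,1).

Computing H_k = (kernel of ∂_k) / (image of ∂_{k+1}):

  H_0: rank C_0 − rank ∂_1 = 11 − 9 = 2, and the invariant factors of ∂_1 are all 1, so H_0 = Z^2.
  H_1: rank ker ∂_1 − rank ∂_2 = (17 − 9) − 6 = 2, and the invariant factors of ∂_2 are all 1, so H_1 = Z^2.
  H_2: rank ker ∂_2 − rank ∂_3 = (6 − 6) − 0 = 0, and there is no ∂_3, so H_2 = 0.

Hence the Betti numbers are b_0 = 2, b_1 = 2, b_2 = 0.

b_0 = 2, b_1 = 2, b_2 = 0.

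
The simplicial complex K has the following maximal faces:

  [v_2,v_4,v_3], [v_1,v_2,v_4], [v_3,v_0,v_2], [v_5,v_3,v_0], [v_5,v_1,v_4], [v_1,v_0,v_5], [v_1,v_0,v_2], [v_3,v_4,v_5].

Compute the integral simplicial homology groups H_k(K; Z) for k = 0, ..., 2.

H_0 = Z,  H_1 = 0,  H_2 = Z.

Order the vertices as v_0 < v_1 < v_2 < v_3 < v_4 < v_5. Listing each simplex with vertices in this order, K has dimension 2 with simplices:

  0-simplices (6): [v_0], [v_1], [v_2], [v_3], [v_4], [v_5]
  1-simplices (12): [v_0,v_1], [v_0,v_2], [v_0,v_3], [v_0,v_5], [v_1,v_2], [v_1,v_4], [v_1,v_5], [v_2,v_3], [v_2,v_4], [v_3,v_4], [v_3,v_5], [v_4,v_5]
  2-simplices (8): [v_0,v_1,v_2], [v_0,v_1,v_5], [v_0,v_2,v_3], [v_0,v_3,v_5], [v_1,v_2,v_4], [v_1,v_4,v_5], [v_2,v_3,v_4], [v_3,v_4,v_5]

giving chain groups C_0 ≅ Z^6, C_1 ≅ Z^12, C_2 ≅ Z^8.

∂_1: C_1 → C_0 maps an edge to its endpoints' difference, ∂[p,q] = q − p.
The 6×12 boundary matrix has rank 5 and Smith normal form diag(1,1,1,1,1).

Boundary ∂_2: C_2 → C_1 acts by ∂[p,q,r] = [q,r] − [p,r] + [p,q]. For instance
  ∂[v_3,v_4,v_5] = [v_4,v_5] − [v_3,v_5] + [v_3,v_4],
  ∂[v_0,v_3,v_5] = [v_3,v_5] − [v_0,v_5] + [v_0,v_3].
This gives a 12×8 integer matrix of rank 7; reducing to Smith normal form yields diagonal entries (1,1,1,1,1,1,1).

From H_k ≅ ker(∂_k) / im(∂_{k+1}) we obtain:

  H_0: rank C_0 − rank ∂_1 = 6 − 5 = 1, and the invariant factors of ∂_1 are all 1, so H_0 ≅ Z.
  H_1: rank ker ∂_1 − rank ∂_2 = (12 − 5) − 7 = 0, and the invariant factors of ∂_2 are all 1, so H_1 ≅ 0.
  H_2: rank ker ∂_2 − rank ∂_3 = (8 − 7) − 0 = 1, and there is no ∂_3, so H_2 ≅ Z.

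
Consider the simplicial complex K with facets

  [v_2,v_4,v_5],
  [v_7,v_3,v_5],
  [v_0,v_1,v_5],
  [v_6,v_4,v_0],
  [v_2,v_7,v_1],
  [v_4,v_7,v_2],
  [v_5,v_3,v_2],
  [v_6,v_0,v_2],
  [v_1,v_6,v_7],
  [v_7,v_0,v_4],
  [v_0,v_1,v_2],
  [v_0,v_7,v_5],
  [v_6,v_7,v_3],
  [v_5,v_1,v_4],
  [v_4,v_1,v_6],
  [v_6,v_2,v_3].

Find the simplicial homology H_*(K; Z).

Take the total order v_0 < v_1 < v_2 < v_3 < v_4 < v_5 < v_6 < v_7 on the vertex set. Then K (dimension 2) consists of the simplices:

  0-simplices (8): [v_0], [v_1], [v_2], [v_3], [v_4], [v_5], [v_6], [v_7]
  1-simplices (24): (24 of them)
  2-simplices (16): (16 of them)

so the chain groups are C_0 ≅ Z^8, C_1 ≅ Z^24, C_2 ≅ Z^16.

Boundary ∂_1: C_1 → C_0 maps an edge to its endpoints' difference, ∂[p,q] = q − p.
The resulting 8×24 matrix has rank 7, and its Smith normal form has invariant factors (1,1,1,1,1,1,1).

Boundary ∂_2: C_2 → C_1 acts by ∂[p,q,r] = [q,r] − [p,r] + [p,q]. For instance
  ∂[v_0,v_4,v_7] = [v_4,v_7] − [v_0,v_7] + [v_0,v_4],
  ∂[v_3,v_6,v_7] = [v_6,v_7] − [v_3,v_7] + [v_3,v_6].
The 24×16 boundary matrix has rank 15 and Smith normal form diag(1,1,1,1,1,1,1,1,1,1,1,1,1,1,1).

Computing H_k = (kernel of ∂_k) / (image of ∂_{k+1}):

  H_0: rank C_0 − rank ∂_1 = 8 − 7 = 1, and the invariant factors of ∂_1 are all 1, so H_0 ≅ Z.
  H_1: rank ker ∂_1 − rank ∂_2 = (24 − 7) − 15 = 2, and the invariant factors of ∂_2 are all 1, so H_1 ≅ Z^2.
  H_2: rank ker ∂_2 − rank ∂_3 = (16 − 15) − 0 = 1, and there is no ∂_3, so H_2 ≅ Z.

As a check, the Euler characteristic is 8 − 24 + 16 = 0, which agrees with 1 − 2 + 1 = 0.

H_0 ≅ Z,  H_1 ≅ Z^2,  H_2 ≅ Z.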